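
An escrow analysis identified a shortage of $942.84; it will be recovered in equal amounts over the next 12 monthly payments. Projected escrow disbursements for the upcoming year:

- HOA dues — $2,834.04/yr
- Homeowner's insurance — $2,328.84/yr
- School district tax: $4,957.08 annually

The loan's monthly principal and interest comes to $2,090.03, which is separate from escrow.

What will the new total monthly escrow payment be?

$921.90

HOA dues: $2,834.04 per year
Homeowner's insurance: $2,328.84 per year
School district tax: $4,957.08 per year
Total annual escrow = $10,119.96
Monthly escrow = $10,119.96 / 12 = $843.33
Monthly shortage recovery: $942.84 ÷ 12 = $78.57
New monthly escrow = $843.33 + $78.57 = $921.90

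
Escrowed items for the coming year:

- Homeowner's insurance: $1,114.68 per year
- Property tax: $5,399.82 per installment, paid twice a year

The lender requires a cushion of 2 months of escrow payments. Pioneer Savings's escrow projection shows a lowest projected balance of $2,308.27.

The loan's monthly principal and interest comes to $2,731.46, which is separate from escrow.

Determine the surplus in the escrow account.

$322.55

Homeowner's insurance — $1,114.68 per year
Property tax — $5,399.82 × 2 = $10,799.64 per year
Total per year = $1,114.68 + $10,799.64 = $11,914.32
Per month = $11,914.32 ÷ 12 = $992.86
Cushion = 2 × $992.86 = $1,985.72
Excess over cushion: $2,308.27 − $1,985.72 = $322.55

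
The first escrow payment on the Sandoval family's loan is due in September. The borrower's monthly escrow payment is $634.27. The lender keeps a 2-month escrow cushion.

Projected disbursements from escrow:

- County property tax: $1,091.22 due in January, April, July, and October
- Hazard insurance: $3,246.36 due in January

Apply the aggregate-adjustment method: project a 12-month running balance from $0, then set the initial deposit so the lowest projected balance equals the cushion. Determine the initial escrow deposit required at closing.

Cushion = 2 × $634.27 = $1,268.54
Trial balance (start $0, +$634.27 each month, − disbursements):
  Sep: +$634.27 → $634.27
  Oct: +$634.27 − $1,091.22 → $177.32
  Nov: +$634.27 → $811.59
  Dec: +$634.27 → $1,445.86
  Jan: +$634.27 − $4,337.58 → -$2,257.45
  Feb: +$634.27 → -$1,623.18
  Mar: +$634.27 → -$988.91
  Apr: +$634.27 − $1,091.22 → -$1,445.86
  May: +$634.27 → -$811.59
  Jun: +$634.27 → -$177.32
  Jul: +$634.27 − $1,091.22 → -$634.27
  Aug: +$634.27 → $0.00
Lowest trial balance = -$2,257.45 (Jan)
Initial deposit = cushion − low point = $1,268.54 − (-$2,257.45) = $3,525.99

$3,525.99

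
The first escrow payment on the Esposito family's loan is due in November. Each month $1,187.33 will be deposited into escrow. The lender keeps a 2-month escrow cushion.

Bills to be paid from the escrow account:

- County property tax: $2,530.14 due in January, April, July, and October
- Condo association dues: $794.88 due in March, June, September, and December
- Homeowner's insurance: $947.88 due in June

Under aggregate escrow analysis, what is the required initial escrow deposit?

$2,611.63

Cushion = 2 × $1,187.33 = $2,374.66
Trial balance (start $0, +$1,187.33 each month, − disbursements):
  Nov: +$1,187.33 → $1,187.33
  Dec: +$1,187.33 − $794.88 → $1,579.78
  Jan: +$1,187.33 − $2,530.14 → $236.97
  Feb: +$1,187.33 → $1,424.30
  Mar: +$1,187.33 − $794.88 → $1,816.75
  Apr: +$1,187.33 − $2,530.14 → $473.94
  May: +$1,187.33 → $1,661.27
  Jun: +$1,187.33 − $1,742.76 → $1,105.84
  Jul: +$1,187.33 − $2,530.14 → -$236.97
  Aug: +$1,187.33 → $950.36
  Sep: +$1,187.33 − $794.88 → $1,342.81
  Oct: +$1,187.33 − $2,530.14 → $0.00
Lowest trial balance = -$236.97 (Jul)
Initial deposit = cushion − low point = $2,374.66 − (-$236.97) = $2,611.63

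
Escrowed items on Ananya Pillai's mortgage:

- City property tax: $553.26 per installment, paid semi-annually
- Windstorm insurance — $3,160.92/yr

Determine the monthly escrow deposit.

City property tax = $553.26 × 2 = $1,106.52 annually
Windstorm insurance = $3,160.92 annually
Annual escrow total = $4,267.44
Monthly escrow = $4,267.44 / 12 = $355.62

$355.62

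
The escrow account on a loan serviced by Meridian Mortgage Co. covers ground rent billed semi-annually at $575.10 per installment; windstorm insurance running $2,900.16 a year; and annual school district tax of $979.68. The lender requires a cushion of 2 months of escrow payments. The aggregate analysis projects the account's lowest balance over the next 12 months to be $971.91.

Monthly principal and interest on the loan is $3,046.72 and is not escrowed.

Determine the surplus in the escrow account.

Ground rent — $575.10 × 2 = $1,150.20
Windstorm insurance — $2,900.16
School district tax — $979.68
Combined annual = $5,030.04
Base monthly escrow = $5,030.04 ÷ 12 = $419.17
Required reserve = 2 × $419.17 = $838.34
Excess over cushion: $971.91 − $838.34 = $133.57

$133.57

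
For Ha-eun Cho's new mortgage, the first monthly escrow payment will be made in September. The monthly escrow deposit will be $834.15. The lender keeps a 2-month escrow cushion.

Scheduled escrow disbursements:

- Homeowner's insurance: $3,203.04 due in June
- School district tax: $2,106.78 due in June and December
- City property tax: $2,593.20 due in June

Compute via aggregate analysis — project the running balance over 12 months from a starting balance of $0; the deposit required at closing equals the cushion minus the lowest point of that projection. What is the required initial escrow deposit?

Cushion = 2 × $834.15 = $1,668.30
Trial balance (start $0, +$834.15 each month, − disbursements):
  Sep: +$834.15 → $834.15
  Oct: +$834.15 → $1,668.30
  Nov: +$834.15 → $2,502.45
  Dec: +$834.15 − $2,106.78 → $1,229.82
  Jan: +$834.15 → $2,063.97
  Feb: +$834.15 → $2,898.12
  Mar: +$834.15 → $3,732.27
  Apr: +$834.15 → $4,566.42
  May: +$834.15 → $5,400.57
  Jun: +$834.15 − $7,903.02 → -$1,668.30
  Jul: +$834.15 → -$834.15
  Aug: +$834.15 → $0.00
Lowest trial balance = -$1,668.30 (Jun)
Initial deposit = cushion − low point = $1,668.30 − (-$1,668.30) = $3,336.60

$3,336.60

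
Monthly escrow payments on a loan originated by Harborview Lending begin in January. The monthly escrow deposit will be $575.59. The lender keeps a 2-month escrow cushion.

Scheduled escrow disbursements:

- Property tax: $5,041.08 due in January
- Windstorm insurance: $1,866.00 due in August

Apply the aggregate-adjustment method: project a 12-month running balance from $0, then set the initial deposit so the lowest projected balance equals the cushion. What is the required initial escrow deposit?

Cushion = 2 × $575.59 = $1,151.18
Trial balance (start $0, +$575.59 each month, − disbursements):
  Jan: +$575.59 − $5,041.08 → -$4,465.49
  Feb: +$575.59 → -$3,889.90
  Mar: +$575.59 → -$3,314.31
  Apr: +$575.59 → -$2,738.72
  May: +$575.59 → -$2,163.13
  Jun: +$575.59 → -$1,587.54
  Jul: +$575.59 → -$1,011.95
  Aug: +$575.59 − $1,866.00 → -$2,302.36
  Sep: +$575.59 → -$1,726.77
  Oct: +$575.59 → -$1,151.18
  Nov: +$575.59 → -$575.59
  Dec: +$575.59 → $0.00
Lowest trial balance = -$4,465.49 (Jan)
Initial deposit = cushion − low point = $1,151.18 − (-$4,465.49) = $5,616.67

$5,616.67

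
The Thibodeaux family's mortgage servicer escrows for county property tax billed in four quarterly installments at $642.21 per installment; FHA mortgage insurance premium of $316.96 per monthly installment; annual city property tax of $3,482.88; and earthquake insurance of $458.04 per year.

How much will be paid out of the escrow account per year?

$10,313.28

County property tax = $642.21 × 4 = $2,568.84/yr
FHA mortgage insurance premium = $316.96 × 12 = $3,803.52/yr
City property tax = $3,482.88/yr
Earthquake insurance = $458.04/yr
Combined annual = $2,568.84 + $3,803.52 + $3,482.88 + $458.04 = $10,313.28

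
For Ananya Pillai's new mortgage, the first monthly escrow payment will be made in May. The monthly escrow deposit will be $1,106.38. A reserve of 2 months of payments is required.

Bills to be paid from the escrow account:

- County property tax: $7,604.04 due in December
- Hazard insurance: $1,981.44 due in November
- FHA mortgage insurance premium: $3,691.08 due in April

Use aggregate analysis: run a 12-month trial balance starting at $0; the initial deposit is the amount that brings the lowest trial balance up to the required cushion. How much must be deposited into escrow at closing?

Cushion = 2 × $1,106.38 = $2,212.76
Trial balance (start $0, +$1,106.38 each month, − disbursements):
  May: +$1,106.38 → $1,106.38
  Jun: +$1,106.38 → $2,212.76
  Jul: +$1,106.38 → $3,319.14
  Aug: +$1,106.38 → $4,425.52
  Sep: +$1,106.38 → $5,531.90
  Oct: +$1,106.38 → $6,638.28
  Nov: +$1,106.38 − $1,981.44 → $5,763.22
  Dec: +$1,106.38 − $7,604.04 → -$734.44
  Jan: +$1,106.38 → $371.94
  Feb: +$1,106.38 → $1,478.32
  Mar: +$1,106.38 → $2,584.70
  Apr: +$1,106.38 − $3,691.08 → $0.00
Lowest trial balance = -$734.44 (Dec)
Initial deposit = cushion − low point = $2,212.76 − (-$734.44) = $2,947.20

$2,947.20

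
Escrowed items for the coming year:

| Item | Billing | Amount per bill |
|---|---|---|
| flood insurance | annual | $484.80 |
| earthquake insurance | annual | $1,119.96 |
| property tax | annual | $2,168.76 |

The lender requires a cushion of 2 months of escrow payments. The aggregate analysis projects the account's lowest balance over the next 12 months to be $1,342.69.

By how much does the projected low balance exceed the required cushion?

Flood insurance — $484.80 annually
Earthquake insurance — $1,119.96 annually
Property tax — $2,168.76 annually
Combined annual = $484.80 + $1,119.96 + $2,168.76 = $3,773.52
Monthly escrow = $3,773.52 ÷ 12 = $314.46
Cushion = 2 × $314.46 = $628.92
Excess over cushion: $1,342.69 − $628.92 = $713.77

$713.77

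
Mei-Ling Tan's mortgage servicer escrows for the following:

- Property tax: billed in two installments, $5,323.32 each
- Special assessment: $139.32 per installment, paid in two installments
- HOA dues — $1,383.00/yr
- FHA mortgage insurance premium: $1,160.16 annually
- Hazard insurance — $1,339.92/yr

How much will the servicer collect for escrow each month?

Property tax — $5,323.32 × 2 = $10,646.64 per year
Special assessment — $139.32 × 2 = $278.64 per year
HOA dues — $1,383.00 per year
FHA mortgage insurance premium — $1,160.16 per year
Hazard insurance — $1,339.92 per year
Total annual escrow = $10,646.64 + $278.64 + $1,383.00 + $1,160.16 + $1,339.92 = $14,808.36
Base monthly escrow = $14,808.36 ÷ 12 = $1,234.03

$1,234.03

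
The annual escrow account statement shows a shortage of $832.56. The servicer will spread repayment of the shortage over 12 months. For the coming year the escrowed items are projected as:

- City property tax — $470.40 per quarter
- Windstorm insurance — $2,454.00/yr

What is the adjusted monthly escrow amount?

$430.68

City property tax — $470.40 × 4 = $1,881.60/yr
Windstorm insurance — $2,454.00/yr
Total per year = $4,335.60
Monthly = $4,335.60 ÷ 12 = $361.30
Shortage per month = $832.56 ÷ 12 = $69.38
New monthly escrow = $361.30 + $69.38 = $430.68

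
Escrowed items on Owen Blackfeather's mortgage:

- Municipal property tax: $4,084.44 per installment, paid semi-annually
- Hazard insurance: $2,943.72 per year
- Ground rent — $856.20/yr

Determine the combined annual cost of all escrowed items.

Municipal property tax — $4,084.44 × 2 = $8,168.88/yr
Hazard insurance — $2,943.72/yr
Ground rent — $856.20/yr
Annual escrow total = $8,168.88 + $2,943.72 + $856.20 = $11,968.80

$11,968.80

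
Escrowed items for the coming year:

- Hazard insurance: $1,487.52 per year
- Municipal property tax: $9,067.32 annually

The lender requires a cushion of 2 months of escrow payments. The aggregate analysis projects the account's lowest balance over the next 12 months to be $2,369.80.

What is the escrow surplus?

$610.66

Hazard insurance = $1,487.52 annually
Municipal property tax = $9,067.32 annually
Annual escrow total = $10,554.84
Monthly escrow = $10,554.84 / 12 = $879.57
Required reserve = 2 × $879.57 = $1,759.14
Excess over cushion: $2,369.80 − $1,759.14 = $610.66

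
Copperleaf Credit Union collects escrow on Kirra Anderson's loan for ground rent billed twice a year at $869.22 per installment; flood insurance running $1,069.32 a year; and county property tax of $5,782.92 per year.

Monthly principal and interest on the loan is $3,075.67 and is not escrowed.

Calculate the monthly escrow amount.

$715.89

Ground rent = $869.22 × 2 = $1,738.44 per year
Flood insurance = $1,069.32 per year
County property tax = $5,782.92 per year
Yearly total = $1,738.44 + $1,069.32 + $5,782.92 = $8,590.68
Monthly = $8,590.68 / 12 = $715.89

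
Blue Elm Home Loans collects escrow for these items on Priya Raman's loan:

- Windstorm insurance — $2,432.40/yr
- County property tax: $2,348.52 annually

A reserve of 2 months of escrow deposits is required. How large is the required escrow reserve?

Windstorm insurance — $2,432.40 annually
County property tax — $2,348.52 annually
Yearly total = $2,432.40 + $2,348.52 = $4,780.92
Per month = $4,780.92 / 12 = $398.41
Cushion = 2 × $398.41 = $796.82

$796.82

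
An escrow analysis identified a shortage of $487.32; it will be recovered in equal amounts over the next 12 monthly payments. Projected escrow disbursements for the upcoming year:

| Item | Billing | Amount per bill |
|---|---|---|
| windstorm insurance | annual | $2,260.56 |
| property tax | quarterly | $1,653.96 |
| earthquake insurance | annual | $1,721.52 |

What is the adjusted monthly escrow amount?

$923.77

Windstorm insurance — $2,260.56 annually
Property tax — $1,653.96 × 4 = $6,615.84 annually
Earthquake insurance — $1,721.52 annually
Total per year = $2,260.56 + $6,615.84 + $1,721.52 = $10,597.92
Monthly escrow = $10,597.92 ÷ 12 = $883.16
Monthly shortage recovery: $487.32 / 12 = $40.61
New monthly escrow = $883.16 + $40.61 = $923.77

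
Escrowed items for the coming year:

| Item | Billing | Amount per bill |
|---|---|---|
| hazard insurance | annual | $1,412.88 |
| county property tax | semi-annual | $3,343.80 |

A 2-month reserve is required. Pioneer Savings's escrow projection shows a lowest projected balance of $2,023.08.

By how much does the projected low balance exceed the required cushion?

Hazard insurance = $1,412.88
County property tax = $3,343.80 × 2 = $6,687.60
Total annual escrow = $1,412.88 + $6,687.60 = $8,100.48
Monthly = $8,100.48 ÷ 12 = $675.04
Cushion = 2 × $675.04 = $1,350.08
Surplus = $2,023.08 − $1,350.08 = $673.00

$673.00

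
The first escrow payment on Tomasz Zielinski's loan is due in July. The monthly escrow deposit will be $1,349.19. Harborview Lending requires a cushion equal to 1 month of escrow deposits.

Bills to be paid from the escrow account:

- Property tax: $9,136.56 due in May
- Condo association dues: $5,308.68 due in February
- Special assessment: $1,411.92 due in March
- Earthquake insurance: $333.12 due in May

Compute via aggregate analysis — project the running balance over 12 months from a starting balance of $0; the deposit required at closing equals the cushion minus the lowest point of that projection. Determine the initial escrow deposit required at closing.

Cushion = 1 × $1,349.19 = $1,349.19
Trial balance (start $0, +$1,349.19 each month, − disbursements):
  Jul: +$1,349.19 → $1,349.19
  Aug: +$1,349.19 → $2,698.38
  Sep: +$1,349.19 → $4,047.57
  Oct: +$1,349.19 → $5,396.76
  Nov: +$1,349.19 → $6,745.95
  Dec: +$1,349.19 → $8,095.14
  Jan: +$1,349.19 → $9,444.33
  Feb: +$1,349.19 − $5,308.68 → $5,484.84
  Mar: +$1,349.19 − $1,411.92 → $5,422.11
  Apr: +$1,349.19 → $6,771.30
  May: +$1,349.19 − $9,469.68 → -$1,349.19
  Jun: +$1,349.19 → $0.00
Lowest trial balance = -$1,349.19 (May)
Initial deposit = cushion − low point = $1,349.19 − (-$1,349.19) = $2,698.38

$2,698.38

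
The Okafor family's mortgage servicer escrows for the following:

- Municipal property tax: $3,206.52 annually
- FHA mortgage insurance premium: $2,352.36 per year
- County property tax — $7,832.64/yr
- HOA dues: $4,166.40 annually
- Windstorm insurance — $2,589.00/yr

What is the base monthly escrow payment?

Municipal property tax — $3,206.52/yr
FHA mortgage insurance premium — $2,352.36/yr
County property tax — $7,832.64/yr
HOA dues — $4,166.40/yr
Windstorm insurance — $2,589.00/yr
Total annual escrow = $20,146.92
Monthly escrow = $20,146.92 / 12 = $1,678.91

$1,678.91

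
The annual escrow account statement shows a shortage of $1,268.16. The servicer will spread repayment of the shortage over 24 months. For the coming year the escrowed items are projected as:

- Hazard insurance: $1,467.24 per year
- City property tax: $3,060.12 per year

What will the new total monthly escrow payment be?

Hazard insurance: $1,467.24 annually
City property tax: $3,060.12 annually
Combined annual = $1,467.24 + $3,060.12 = $4,527.36
Monthly = $4,527.36 / 12 = $377.28
Monthly shortage recovery: $1,268.16 / 24 = $52.84
Adjusted monthly = $377.28 + $52.84 = $430.12

$430.12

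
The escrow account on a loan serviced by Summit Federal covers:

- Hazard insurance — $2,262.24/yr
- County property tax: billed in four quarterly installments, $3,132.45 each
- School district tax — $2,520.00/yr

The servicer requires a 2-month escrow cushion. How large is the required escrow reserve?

$2,885.34

Hazard insurance = $2,262.24
County property tax = $3,132.45 × 4 = $12,529.80
School district tax = $2,520.00
Total annual escrow = $2,262.24 + $12,529.80 + $2,520.00 = $17,312.04
Base monthly escrow = $17,312.04 / 12 = $1,442.67
Cushion = 2 × $1,442.67 = $2,885.34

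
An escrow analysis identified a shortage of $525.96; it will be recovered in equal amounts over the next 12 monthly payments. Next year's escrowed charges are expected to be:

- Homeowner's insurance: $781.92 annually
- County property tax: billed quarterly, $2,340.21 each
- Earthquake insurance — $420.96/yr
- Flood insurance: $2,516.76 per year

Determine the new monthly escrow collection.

$1,133.87

Homeowner's insurance: $781.92 annually
County property tax: $2,340.21 × 4 = $9,360.84 annually
Earthquake insurance: $420.96 annually
Flood insurance: $2,516.76 annually
Yearly total = $13,080.48
Base monthly escrow = $13,080.48 / 12 = $1,090.04
Shortage spread = $525.96 ÷ 12 = $43.83/mo
Adjusted monthly = $1,090.04 + $43.83 = $1,133.87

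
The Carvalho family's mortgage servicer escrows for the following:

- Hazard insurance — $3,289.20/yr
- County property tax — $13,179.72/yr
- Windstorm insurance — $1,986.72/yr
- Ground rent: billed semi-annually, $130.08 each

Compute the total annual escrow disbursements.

$18,715.80

Hazard insurance = $3,289.20
County property tax = $13,179.72
Windstorm insurance = $1,986.72
Ground rent = $130.08 × 2 = $260.16
Total per year = $18,715.80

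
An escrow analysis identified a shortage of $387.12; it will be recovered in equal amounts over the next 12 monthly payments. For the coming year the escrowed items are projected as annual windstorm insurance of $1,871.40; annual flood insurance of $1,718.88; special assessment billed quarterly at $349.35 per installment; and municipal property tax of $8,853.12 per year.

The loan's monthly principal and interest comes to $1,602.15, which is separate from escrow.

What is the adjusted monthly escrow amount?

$1,185.66

Windstorm insurance: $1,871.40/yr
Flood insurance: $1,718.88/yr
Special assessment: $349.35 × 4 = $1,397.40/yr
Municipal property tax: $8,853.12/yr
Annual escrow total = $1,871.40 + $1,718.88 + $1,397.40 + $8,853.12 = $13,840.80
Per month = $13,840.80 / 12 = $1,153.40
Shortage per month = $387.12 / 12 = $32.26
New monthly escrow = $1,153.40 + $32.26 = $1,185.66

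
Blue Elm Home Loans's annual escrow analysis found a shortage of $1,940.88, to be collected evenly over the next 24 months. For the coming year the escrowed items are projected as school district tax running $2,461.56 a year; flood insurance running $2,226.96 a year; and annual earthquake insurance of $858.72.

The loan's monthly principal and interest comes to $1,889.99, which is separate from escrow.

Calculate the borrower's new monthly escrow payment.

$543.14

School district tax: $2,461.56 per year
Flood insurance: $2,226.96 per year
Earthquake insurance: $858.72 per year
Annual escrow total = $5,547.24
Per month = $5,547.24 / 12 = $462.27
Shortage per month = $1,940.88 / 24 = $80.87
Adjusted monthly = $462.27 + $80.87 = $543.14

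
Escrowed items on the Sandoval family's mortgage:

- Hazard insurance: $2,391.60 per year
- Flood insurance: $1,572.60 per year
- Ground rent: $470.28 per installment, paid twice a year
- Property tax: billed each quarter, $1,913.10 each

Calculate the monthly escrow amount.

Hazard insurance — $2,391.60 per year
Flood insurance — $1,572.60 per year
Ground rent — $470.28 × 2 = $940.56 per year
Property tax — $1,913.10 × 4 = $7,652.40 per year
Yearly total = $12,557.16
Per month = $12,557.16 ÷ 12 = $1,046.43

$1,046.43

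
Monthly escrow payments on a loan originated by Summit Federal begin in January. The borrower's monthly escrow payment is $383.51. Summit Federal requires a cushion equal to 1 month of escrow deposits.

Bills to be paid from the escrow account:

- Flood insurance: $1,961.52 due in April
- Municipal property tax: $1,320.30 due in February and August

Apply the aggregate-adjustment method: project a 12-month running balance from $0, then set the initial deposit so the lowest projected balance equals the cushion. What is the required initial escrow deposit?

Cushion = 1 × $383.51 = $383.51
Trial balance (start $0, +$383.51 each month, − disbursements):
  Jan: +$383.51 → $383.51
  Feb: +$383.51 − $1,320.30 → -$553.28
  Mar: +$383.51 → -$169.77
  Apr: +$383.51 − $1,961.52 → -$1,747.78
  May: +$383.51 → -$1,364.27
  Jun: +$383.51 → -$980.76
  Jul: +$383.51 → -$597.25
  Aug: +$383.51 − $1,320.30 → -$1,534.04
  Sep: +$383.51 → -$1,150.53
  Oct: +$383.51 → -$767.02
  Nov: +$383.51 → -$383.51
  Dec: +$383.51 → $0.00
Lowest trial balance = -$1,747.78 (Apr)
Initial deposit = cushion − low point = $383.51 − (-$1,747.78) = $2,131.29

$2,131.29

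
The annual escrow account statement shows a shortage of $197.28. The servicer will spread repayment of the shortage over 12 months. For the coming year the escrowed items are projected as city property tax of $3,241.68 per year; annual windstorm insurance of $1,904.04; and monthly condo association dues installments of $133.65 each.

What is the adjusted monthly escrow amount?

City property tax: $3,241.68/yr
Windstorm insurance: $1,904.04/yr
Condo association dues: $133.65 × 12 = $1,603.80/yr
Total annual escrow = $6,749.52
Monthly escrow = $6,749.52 / 12 = $562.46
Shortage spread = $197.28 / 12 = $16.44/mo
New monthly escrow = $562.46 + $16.44 = $578.90

$578.90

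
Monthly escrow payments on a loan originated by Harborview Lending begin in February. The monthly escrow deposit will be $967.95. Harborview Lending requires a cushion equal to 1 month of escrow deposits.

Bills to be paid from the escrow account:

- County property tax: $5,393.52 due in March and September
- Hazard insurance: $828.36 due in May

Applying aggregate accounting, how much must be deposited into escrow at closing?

Cushion = 1 × $967.95 = $967.95
Trial balance (start $0, +$967.95 each month, − disbursements):
  Feb: +$967.95 → $967.95
  Mar: +$967.95 − $5,393.52 → -$3,457.62
  Apr: +$967.95 → -$2,489.67
  May: +$967.95 − $828.36 → -$2,350.08
  Jun: +$967.95 → -$1,382.13
  Jul: +$967.95 → -$414.18
  Aug: +$967.95 → $553.77
  Sep: +$967.95 − $5,393.52 → -$3,871.80
  Oct: +$967.95 → -$2,903.85
  Nov: +$967.95 → -$1,935.90
  Dec: +$967.95 → -$967.95
  Jan: +$967.95 → $0.00
Lowest trial balance = -$3,871.80 (Sep)
Initial deposit = cushion − low point = $967.95 − (-$3,871.80) = $4,839.75

$4,839.75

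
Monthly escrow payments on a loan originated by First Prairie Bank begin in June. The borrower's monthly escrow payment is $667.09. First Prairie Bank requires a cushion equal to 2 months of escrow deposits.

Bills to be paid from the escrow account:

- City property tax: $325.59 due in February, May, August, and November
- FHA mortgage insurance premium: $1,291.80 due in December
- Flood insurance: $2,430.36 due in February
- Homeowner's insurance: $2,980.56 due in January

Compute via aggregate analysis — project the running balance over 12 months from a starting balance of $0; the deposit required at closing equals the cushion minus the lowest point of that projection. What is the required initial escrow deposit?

$3,009.86

Cushion = 2 × $667.09 = $1,334.18
Trial balance (start $0, +$667.09 each month, − disbursements):
  Jun: +$667.09 → $667.09
  Jul: +$667.09 → $1,334.18
  Aug: +$667.09 − $325.59 → $1,675.68
  Sep: +$667.09 → $2,342.77
  Oct: +$667.09 → $3,009.86
  Nov: +$667.09 − $325.59 → $3,351.36
  Dec: +$667.09 − $1,291.80 → $2,726.65
  Jan: +$667.09 − $2,980.56 → $413.18
  Feb: +$667.09 − $2,755.95 → -$1,675.68
  Mar: +$667.09 → -$1,008.59
  Apr: +$667.09 → -$341.50
  May: +$667.09 − $325.59 → $0.00
Lowest trial balance = -$1,675.68 (Feb)
Initial deposit = cushion − low point = $1,334.18 − (-$1,675.68) = $3,009.86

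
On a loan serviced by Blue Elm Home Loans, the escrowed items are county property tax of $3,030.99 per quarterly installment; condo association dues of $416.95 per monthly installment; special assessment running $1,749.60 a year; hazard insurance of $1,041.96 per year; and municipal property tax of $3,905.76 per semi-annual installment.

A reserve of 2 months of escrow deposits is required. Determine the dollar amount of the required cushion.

County property tax: $3,030.99 × 4 = $12,123.96
Condo association dues: $416.95 × 12 = $5,003.40
Special assessment: $1,749.60
Hazard insurance: $1,041.96
Municipal property tax: $3,905.76 × 2 = $7,811.52
Yearly total = $12,123.96 + $5,003.40 + $1,749.60 + $1,041.96 + $7,811.52 = $27,730.44
Monthly = $27,730.44 / 12 = $2,310.87
Reserve = 2 × $2,310.87 = $4,621.74

$4,621.74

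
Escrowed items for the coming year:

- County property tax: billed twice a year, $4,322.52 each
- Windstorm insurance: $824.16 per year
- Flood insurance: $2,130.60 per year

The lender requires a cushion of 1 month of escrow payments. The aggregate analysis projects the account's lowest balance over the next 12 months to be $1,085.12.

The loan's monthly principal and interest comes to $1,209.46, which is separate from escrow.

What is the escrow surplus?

County property tax: $4,322.52 × 2 = $8,645.04/yr
Windstorm insurance: $824.16/yr
Flood insurance: $2,130.60/yr
Total annual escrow = $11,599.80
Monthly = $11,599.80 ÷ 12 = $966.65
Cushion = 1 × $966.65 = $966.65
Excess over cushion: $1,085.12 − $966.65 = $118.47

$118.47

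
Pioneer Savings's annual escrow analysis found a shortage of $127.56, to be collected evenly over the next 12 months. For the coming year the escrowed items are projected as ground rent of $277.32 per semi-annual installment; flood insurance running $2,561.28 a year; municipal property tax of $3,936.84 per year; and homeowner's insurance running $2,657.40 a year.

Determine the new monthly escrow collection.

Ground rent — $277.32 × 2 = $554.64/yr
Flood insurance — $2,561.28/yr
Municipal property tax — $3,936.84/yr
Homeowner's insurance — $2,657.40/yr
Annual escrow total = $554.64 + $2,561.28 + $3,936.84 + $2,657.40 = $9,710.16
Per month = $9,710.16 ÷ 12 = $809.18
Shortage per month = $127.56 / 12 = $10.63
New monthly escrow = $809.18 + $10.63 = $819.81

$819.81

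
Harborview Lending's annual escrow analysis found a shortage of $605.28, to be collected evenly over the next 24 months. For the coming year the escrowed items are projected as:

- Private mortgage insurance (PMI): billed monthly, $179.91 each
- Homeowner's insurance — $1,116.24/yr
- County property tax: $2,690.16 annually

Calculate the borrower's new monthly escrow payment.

$522.33

Private mortgage insurance (PMI) = $179.91 × 12 = $2,158.92
Homeowner's insurance = $1,116.24
County property tax = $2,690.16
Annual escrow total = $2,158.92 + $1,116.24 + $2,690.16 = $5,965.32
Per month = $5,965.32 / 12 = $497.11
Monthly shortage recovery: $605.28 ÷ 24 = $25.22
Adjusted monthly = $497.11 + $25.22 = $522.33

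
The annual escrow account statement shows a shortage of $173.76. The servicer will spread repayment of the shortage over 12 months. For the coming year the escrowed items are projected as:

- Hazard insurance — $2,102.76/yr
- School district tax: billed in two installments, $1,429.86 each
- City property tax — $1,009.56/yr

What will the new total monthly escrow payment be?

$512.15

Hazard insurance — $2,102.76
School district tax — $1,429.86 × 2 = $2,859.72
City property tax — $1,009.56
Total per year = $2,102.76 + $2,859.72 + $1,009.56 = $5,972.04
Monthly = $5,972.04 ÷ 12 = $497.67
Monthly shortage recovery: $173.76 / 12 = $14.48
New monthly escrow = $497.67 + $14.48 = $512.15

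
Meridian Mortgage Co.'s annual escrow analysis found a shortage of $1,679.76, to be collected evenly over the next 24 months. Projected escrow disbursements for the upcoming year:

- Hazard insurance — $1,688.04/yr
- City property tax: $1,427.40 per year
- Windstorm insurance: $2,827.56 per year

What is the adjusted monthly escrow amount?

$565.24

Hazard insurance: $1,688.04 per year
City property tax: $1,427.40 per year
Windstorm insurance: $2,827.56 per year
Total annual escrow = $5,943.00
Monthly = $5,943.00 ÷ 12 = $495.25
Shortage per month = $1,679.76 / 24 = $69.99
New monthly escrow = $495.25 + $69.99 = $565.24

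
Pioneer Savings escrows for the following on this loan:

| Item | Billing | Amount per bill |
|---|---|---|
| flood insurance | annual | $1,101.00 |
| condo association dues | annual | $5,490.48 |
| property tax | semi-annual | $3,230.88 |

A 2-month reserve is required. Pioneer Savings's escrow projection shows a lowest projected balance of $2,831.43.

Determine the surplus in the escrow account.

Flood insurance: $1,101.00
Condo association dues: $5,490.48
Property tax: $3,230.88 × 2 = $6,461.76
Total annual escrow = $13,053.24
Monthly = $13,053.24 / 12 = $1,087.77
Required reserve = 2 × $1,087.77 = $2,175.54
Surplus = $2,831.43 − $2,175.54 = $655.89

$655.89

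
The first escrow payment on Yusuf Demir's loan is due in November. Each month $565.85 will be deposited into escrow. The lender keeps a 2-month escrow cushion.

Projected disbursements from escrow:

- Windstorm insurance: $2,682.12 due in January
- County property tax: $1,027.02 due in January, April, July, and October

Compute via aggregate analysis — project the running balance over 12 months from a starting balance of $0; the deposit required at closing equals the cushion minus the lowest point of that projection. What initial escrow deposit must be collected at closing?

$3,143.29

Cushion = 2 × $565.85 = $1,131.70
Trial balance (start $0, +$565.85 each month, − disbursements):
  Nov: +$565.85 → $565.85
  Dec: +$565.85 → $1,131.70
  Jan: +$565.85 − $3,709.14 → -$2,011.59
  Feb: +$565.85 → -$1,445.74
  Mar: +$565.85 → -$879.89
  Apr: +$565.85 − $1,027.02 → -$1,341.06
  May: +$565.85 → -$775.21
  Jun: +$565.85 → -$209.36
  Jul: +$565.85 − $1,027.02 → -$670.53
  Aug: +$565.85 → -$104.68
  Sep: +$565.85 → $461.17
  Oct: +$565.85 − $1,027.02 → $0.00
Lowest trial balance = -$2,011.59 (Jan)
Initial deposit = cushion − low point = $1,131.70 − (-$2,011.59) = $3,143.29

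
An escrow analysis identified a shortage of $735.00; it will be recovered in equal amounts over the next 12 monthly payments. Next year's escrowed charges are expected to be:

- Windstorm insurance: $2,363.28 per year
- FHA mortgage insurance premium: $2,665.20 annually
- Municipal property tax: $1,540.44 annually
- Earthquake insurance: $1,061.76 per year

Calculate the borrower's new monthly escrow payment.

Windstorm insurance: $2,363.28 annually
FHA mortgage insurance premium: $2,665.20 annually
Municipal property tax: $1,540.44 annually
Earthquake insurance: $1,061.76 annually
Annual escrow total = $2,363.28 + $2,665.20 + $1,540.44 + $1,061.76 = $7,630.68
Base monthly escrow = $7,630.68 ÷ 12 = $635.89
Monthly shortage recovery: $735.00 ÷ 12 = $61.25
Adjusted monthly = $635.89 + $61.25 = $697.14

$697.14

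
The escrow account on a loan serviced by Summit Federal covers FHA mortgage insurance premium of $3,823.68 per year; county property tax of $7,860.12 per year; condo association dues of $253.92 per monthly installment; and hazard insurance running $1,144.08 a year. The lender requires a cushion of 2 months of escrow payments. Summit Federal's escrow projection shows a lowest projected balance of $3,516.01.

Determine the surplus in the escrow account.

$870.19

FHA mortgage insurance premium = $3,823.68 annually
County property tax = $7,860.12 annually
Condo association dues = $253.92 × 12 = $3,047.04 annually
Hazard insurance = $1,144.08 annually
Combined annual = $3,823.68 + $7,860.12 + $3,047.04 + $1,144.08 = $15,874.92
Base monthly escrow = $15,874.92 / 12 = $1,322.91
Cushion = 2 × $1,322.91 = $2,645.82
Surplus = $3,516.01 − $2,645.82 = $870.19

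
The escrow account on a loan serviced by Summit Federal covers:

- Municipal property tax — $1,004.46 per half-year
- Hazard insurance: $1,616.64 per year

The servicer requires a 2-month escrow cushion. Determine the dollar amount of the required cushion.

Municipal property tax — $1,004.46 × 2 = $2,008.92/yr
Hazard insurance — $1,616.64/yr
Annual escrow total = $3,625.56
Base monthly escrow = $3,625.56 ÷ 12 = $302.13
Reserve = 2 × $302.13 = $604.26

$604.26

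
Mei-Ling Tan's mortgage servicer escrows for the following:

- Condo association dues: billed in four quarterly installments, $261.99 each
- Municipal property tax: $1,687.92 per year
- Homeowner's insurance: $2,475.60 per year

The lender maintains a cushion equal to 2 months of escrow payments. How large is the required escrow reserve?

Condo association dues = $261.99 × 4 = $1,047.96/yr
Municipal property tax = $1,687.92/yr
Homeowner's insurance = $2,475.60/yr
Total per year = $1,047.96 + $1,687.92 + $2,475.60 = $5,211.48
Monthly = $5,211.48 / 12 = $434.29
Reserve = 2 × $434.29 = $868.58

$868.58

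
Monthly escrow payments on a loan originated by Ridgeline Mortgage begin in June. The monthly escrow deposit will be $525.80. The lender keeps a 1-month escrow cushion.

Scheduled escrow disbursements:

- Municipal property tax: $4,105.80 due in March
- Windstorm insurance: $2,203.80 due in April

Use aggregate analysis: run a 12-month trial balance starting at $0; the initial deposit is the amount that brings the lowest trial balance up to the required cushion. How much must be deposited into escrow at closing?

$1,051.60

Cushion = 1 × $525.80 = $525.80
Trial balance (start $0, +$525.80 each month, − disbursements):
  Jun: +$525.80 → $525.80
  Jul: +$525.80 → $1,051.60
  Aug: +$525.80 → $1,577.40
  Sep: +$525.80 → $2,103.20
  Oct: +$525.80 → $2,629.00
  Nov: +$525.80 → $3,154.80
  Dec: +$525.80 → $3,680.60
  Jan: +$525.80 → $4,206.40
  Feb: +$525.80 → $4,732.20
  Mar: +$525.80 − $4,105.80 → $1,152.20
  Apr: +$525.80 − $2,203.80 → -$525.80
  May: +$525.80 → $0.00
Lowest trial balance = -$525.80 (Apr)
Initial deposit = cushion − low point = $525.80 − (-$525.80) = $1,051.60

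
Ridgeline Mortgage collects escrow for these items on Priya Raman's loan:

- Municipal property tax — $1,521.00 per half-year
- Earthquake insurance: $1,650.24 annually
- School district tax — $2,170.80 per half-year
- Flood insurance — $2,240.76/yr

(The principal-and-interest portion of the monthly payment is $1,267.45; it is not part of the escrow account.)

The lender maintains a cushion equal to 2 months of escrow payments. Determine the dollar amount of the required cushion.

Municipal property tax — $1,521.00 × 2 = $3,042.00/yr
Earthquake insurance — $1,650.24/yr
School district tax — $2,170.80 × 2 = $4,341.60/yr
Flood insurance — $2,240.76/yr
Total annual escrow = $11,274.60
Monthly = $11,274.60 ÷ 12 = $939.55
Reserve = 2 × $939.55 = $1,879.10

$1,879.10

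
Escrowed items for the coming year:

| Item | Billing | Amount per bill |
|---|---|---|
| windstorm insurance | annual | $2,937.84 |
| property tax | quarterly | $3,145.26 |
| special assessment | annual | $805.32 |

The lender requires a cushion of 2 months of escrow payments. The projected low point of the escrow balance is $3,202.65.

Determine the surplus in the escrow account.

Windstorm insurance: $2,937.84 annually
Property tax: $3,145.26 × 4 = $12,581.04 annually
Special assessment: $805.32 annually
Total annual escrow = $2,937.84 + $12,581.04 + $805.32 = $16,324.20
Monthly escrow = $16,324.20 / 12 = $1,360.35
Cushion = 2 × $1,360.35 = $2,720.70
Surplus = $3,202.65 − $2,720.70 = $481.95

$481.95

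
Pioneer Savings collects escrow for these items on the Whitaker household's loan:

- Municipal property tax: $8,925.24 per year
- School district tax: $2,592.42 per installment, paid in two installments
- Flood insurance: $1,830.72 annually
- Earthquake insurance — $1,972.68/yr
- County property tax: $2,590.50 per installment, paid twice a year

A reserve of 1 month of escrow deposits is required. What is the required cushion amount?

Municipal property tax: $8,925.24/yr
School district tax: $2,592.42 × 2 = $5,184.84/yr
Flood insurance: $1,830.72/yr
Earthquake insurance: $1,972.68/yr
County property tax: $2,590.50 × 2 = $5,181.00/yr
Total annual escrow = $8,925.24 + $5,184.84 + $1,830.72 + $1,972.68 + $5,181.00 = $23,094.48
Monthly = $23,094.48 / 12 = $1,924.54
Reserve = 1 × $1,924.54 = $1,924.54

$1,924.54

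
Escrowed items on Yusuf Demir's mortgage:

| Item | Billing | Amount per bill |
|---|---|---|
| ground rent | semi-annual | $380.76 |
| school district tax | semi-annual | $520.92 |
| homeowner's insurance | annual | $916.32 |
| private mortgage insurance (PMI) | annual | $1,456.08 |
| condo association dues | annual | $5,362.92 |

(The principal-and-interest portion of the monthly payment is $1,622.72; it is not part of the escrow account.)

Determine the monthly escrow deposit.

Ground rent — $380.76 × 2 = $761.52
School district tax — $520.92 × 2 = $1,041.84
Homeowner's insurance — $916.32
Private mortgage insurance (PMI) — $1,456.08
Condo association dues — $5,362.92
Total per year = $9,538.68
Monthly = $9,538.68 / 12 = $794.89

$794.89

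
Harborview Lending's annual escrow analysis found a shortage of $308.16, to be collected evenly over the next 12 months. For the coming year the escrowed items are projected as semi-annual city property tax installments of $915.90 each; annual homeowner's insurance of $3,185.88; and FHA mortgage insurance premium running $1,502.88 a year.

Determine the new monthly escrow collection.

$569.06

City property tax = $915.90 × 2 = $1,831.80 annually
Homeowner's insurance = $3,185.88 annually
FHA mortgage insurance premium = $1,502.88 annually
Yearly total = $6,520.56
Monthly = $6,520.56 / 12 = $543.38
Shortage per month = $308.16 / 12 = $25.68
New monthly escrow = $543.38 + $25.68 = $569.06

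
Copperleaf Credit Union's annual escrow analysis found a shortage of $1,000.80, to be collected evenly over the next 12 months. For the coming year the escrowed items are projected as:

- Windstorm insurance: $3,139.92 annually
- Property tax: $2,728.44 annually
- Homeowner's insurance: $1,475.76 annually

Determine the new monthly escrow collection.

$695.41

Windstorm insurance — $3,139.92 annually
Property tax — $2,728.44 annually
Homeowner's insurance — $1,475.76 annually
Total annual escrow = $3,139.92 + $2,728.44 + $1,475.76 = $7,344.12
Monthly escrow = $7,344.12 / 12 = $612.01
Shortage spread = $1,000.80 / 12 = $83.40/mo
Adjusted monthly = $612.01 + $83.40 = $695.41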